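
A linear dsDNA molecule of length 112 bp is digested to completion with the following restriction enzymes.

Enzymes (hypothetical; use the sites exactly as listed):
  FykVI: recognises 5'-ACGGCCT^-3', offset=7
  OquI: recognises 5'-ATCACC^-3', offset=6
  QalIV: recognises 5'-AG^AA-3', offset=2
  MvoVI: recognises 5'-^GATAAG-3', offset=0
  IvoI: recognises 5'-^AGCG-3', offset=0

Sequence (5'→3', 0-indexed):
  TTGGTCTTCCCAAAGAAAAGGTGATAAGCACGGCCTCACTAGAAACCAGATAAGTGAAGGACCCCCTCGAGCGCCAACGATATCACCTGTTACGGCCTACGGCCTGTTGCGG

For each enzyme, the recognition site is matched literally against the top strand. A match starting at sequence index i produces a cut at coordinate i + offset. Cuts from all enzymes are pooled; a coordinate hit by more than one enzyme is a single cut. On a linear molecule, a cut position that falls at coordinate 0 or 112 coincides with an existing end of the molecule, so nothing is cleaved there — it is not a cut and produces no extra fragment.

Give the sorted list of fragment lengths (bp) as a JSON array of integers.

Site scan:
  FykVI ACGGCCT/7: at [29, 91, 98] ⇒ [36, 98, 105]
  OquI ATCACC/6: at [81] ⇒ [87]
  QalIV AGAA/2: at [13, 40] ⇒ [15, 42]
  MvoVI GATAAG/0: at [22, 48] ⇒ [22, 48]
  IvoI AGCG/0: at [69] ⇒ [69]

All cut coordinates (distinct, sorted): [15, 22, 36, 42, 48, 69, 87, 98, 105]

Fragments:
  [0,15): 15 bp
  [15,22): 7 bp
  [22,36): 14 bp
  [36,42): 6 bp
  [42,48): 6 bp
  [48,69): 21 bp
  [69,87): 18 bp
  [87,98): 11 bp
  [98,105): 7 bp
  [105,112): 7 bp

[6,6,7,7,7,11,14,15,18,21]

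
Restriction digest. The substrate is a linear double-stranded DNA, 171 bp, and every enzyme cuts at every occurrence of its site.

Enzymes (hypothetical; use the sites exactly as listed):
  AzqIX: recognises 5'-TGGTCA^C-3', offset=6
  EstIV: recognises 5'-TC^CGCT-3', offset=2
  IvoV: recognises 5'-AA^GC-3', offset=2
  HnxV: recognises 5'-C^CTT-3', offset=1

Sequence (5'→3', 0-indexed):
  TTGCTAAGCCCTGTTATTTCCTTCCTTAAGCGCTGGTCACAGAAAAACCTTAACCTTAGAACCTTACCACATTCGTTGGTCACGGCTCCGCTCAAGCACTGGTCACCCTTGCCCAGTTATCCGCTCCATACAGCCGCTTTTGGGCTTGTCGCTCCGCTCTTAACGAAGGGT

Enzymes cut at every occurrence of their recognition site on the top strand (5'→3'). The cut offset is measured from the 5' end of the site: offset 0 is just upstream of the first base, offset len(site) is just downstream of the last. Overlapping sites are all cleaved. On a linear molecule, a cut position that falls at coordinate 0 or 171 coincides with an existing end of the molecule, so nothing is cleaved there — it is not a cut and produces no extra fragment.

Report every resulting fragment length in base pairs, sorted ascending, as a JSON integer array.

[2,4,5,6,6,7,7,8,9,10,10,13,14,17,20,33]

Scan for sites:
  AzqIX TGGTCAC/6: at [33, 76, 99] ⇒ [39, 82, 105]
  EstIV TCCGCT/2: at [86, 119, 152] ⇒ [88, 121, 154]
  IvoV AAGC/2: at [5, 27, 93] ⇒ [7, 29, 95]
  HnxV CCTT/1: at [19, 23, 47, 53, 61, 106] ⇒ [20, 24, 48, 54, 62, 107]

Pooled cuts: [7, 20, 24, 29, 39, 48, 54, 62, 82, 88, 95, 105, 107, 121, 154]

Fragments:
  [0,7): 7 bp
  [7,20): 13 bp
  [20,24): 4 bp
  [24,29): 5 bp
  [29,39): 10 bp
  [39,48): 9 bp
  [48,54): 6 bp
  [54,62): 8 bp
  [62,82): 20 bp
  [82,88): 6 bp
  [88,95): 7 bp
  [95,105): 10 bp
  [105,107): 2 bp
  [107,121): 14 bp
  [121,154): 33 bp
  [154,171): 17 bp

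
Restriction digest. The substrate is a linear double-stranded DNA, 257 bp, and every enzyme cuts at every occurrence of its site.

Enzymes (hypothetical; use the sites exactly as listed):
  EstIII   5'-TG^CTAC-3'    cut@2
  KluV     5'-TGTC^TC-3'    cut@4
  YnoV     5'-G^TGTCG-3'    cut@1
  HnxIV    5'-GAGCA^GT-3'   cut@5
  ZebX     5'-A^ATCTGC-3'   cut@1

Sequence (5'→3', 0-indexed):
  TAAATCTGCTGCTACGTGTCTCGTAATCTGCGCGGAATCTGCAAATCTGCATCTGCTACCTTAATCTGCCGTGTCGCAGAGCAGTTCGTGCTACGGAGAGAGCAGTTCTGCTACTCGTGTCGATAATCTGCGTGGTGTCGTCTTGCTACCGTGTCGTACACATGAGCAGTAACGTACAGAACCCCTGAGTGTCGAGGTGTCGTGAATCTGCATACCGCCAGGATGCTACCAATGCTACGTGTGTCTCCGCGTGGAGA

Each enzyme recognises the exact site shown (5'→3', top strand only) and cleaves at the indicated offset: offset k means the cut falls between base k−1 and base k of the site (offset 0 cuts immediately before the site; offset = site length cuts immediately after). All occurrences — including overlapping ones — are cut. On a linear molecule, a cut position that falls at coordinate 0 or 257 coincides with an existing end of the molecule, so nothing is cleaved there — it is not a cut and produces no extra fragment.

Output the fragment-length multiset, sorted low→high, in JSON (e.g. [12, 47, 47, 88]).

Scan for sites:
  EstIII TGCTAC/2: at [9, 53, 88, 108, 143, 223, 232] ⇒ [11, 55, 90, 110, 145, 225, 234]
  KluV TGTCTC/4: at [16, 241] ⇒ [20, 245]
  YnoV GTGTCG/1: at [70, 116, 134, 150, 188, 196] ⇒ [71, 117, 135, 151, 189, 197]
  HnxIV GAGCAGT/5: at [78, 99, 163] ⇒ [83, 104, 168]
  ZebX AATCTGC/1: at [2, 24, 35, 43, 62, 124, 204] ⇒ [3, 25, 36, 44, 63, 125, 205]

Pooled cuts: [3, 11, 20, 25, 36, 44, 55, 63, 71, 83, 90, 104, 110, 117, 125, 135, 145, 151, 168, 189, 197, 205, 225, 234, 245]

Fragment lengths:
  [0,3): 3 bp
  [3,11): 8 bp
  [11,20): 9 bp
  [20,25): 5 bp
  [25,36): 11 bp
  [36,44): 8 bp
  [44,55): 11 bp
  [55,63): 8 bp
  [63,71): 8 bp
  [71,83): 12 bp
  [83,90): 7 bp
  [90,104): 14 bp
  [104,110): 6 bp
  [110,117): 7 bp
  [117,125): 8 bp
  [125,135): 10 bp
  [135,145): 10 bp
  [145,151): 6 bp
  [151,168): 17 bp
  [168,189): 21 bp
  [189,197): 8 bp
  [197,205): 8 bp
  [205,225): 20 bp
  [225,234): 9 bp
  [234,245): 11 bp
  [245,257): 12 bp

[3,5,6,6,7,7,8,8,8,8,8,8,8,9,9,10,10,11,11,11,12,12,14,17,20,21]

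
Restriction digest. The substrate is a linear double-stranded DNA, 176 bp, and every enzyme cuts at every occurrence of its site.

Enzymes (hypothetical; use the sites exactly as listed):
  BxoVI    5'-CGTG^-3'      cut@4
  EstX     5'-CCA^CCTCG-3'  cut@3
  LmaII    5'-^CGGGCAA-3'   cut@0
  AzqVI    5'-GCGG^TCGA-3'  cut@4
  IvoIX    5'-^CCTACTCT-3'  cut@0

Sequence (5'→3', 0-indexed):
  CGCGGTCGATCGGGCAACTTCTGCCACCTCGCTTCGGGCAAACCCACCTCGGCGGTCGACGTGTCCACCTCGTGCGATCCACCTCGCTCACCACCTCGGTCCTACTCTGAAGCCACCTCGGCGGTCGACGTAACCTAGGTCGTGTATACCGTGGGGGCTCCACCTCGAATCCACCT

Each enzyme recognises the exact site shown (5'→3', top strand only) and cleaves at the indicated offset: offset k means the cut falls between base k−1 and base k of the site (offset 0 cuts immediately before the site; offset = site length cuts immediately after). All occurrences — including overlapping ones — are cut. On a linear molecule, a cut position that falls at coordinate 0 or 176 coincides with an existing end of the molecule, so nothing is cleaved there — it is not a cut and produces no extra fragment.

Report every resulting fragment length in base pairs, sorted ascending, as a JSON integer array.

Site scan:
  BxoVI CGTG/4: at [59, 70, 140, 149] ⇒ [63, 74, 144, 153]
  EstX CCACCTCG/3: at [23, 43, 64, 78, 90, 112, 159] ⇒ [26, 46, 67, 81, 93, 115, 162]
  LmaII CGGGCAA/0: at [10, 34] ⇒ [10, 34]
  AzqVI GCGGTCGA/4: at [1, 51, 120] ⇒ [5, 55, 124]
  IvoIX CCTACTCT/0: at [100] ⇒ [100]

All cut coordinates (distinct, sorted): [5, 10, 26, 34, 46, 55, 63, 67, 74, 81, 93, 100, 115, 124, 144, 153, 162]

Fragments:
  [0,5): 5 bp
  [5,10): 5 bp
  [10,26): 16 bp
  [26,34): 8 bp
  [34,46): 12 bp
  [46,55): 9 bp
  [55,63): 8 bp
  [63,67): 4 bp
  [67,74): 7 bp
  [74,81): 7 bp
  [81,93): 12 bp
  [93,100): 7 bp
  [100,115): 15 bp
  [115,124): 9 bp
  [124,144): 20 bp
  [144,153): 9 bp
  [153,162): 9 bp
  [162,176): 14 bp

[4,5,5,7,7,7,8,8,9,9,9,9,12,12,14,15,16,20]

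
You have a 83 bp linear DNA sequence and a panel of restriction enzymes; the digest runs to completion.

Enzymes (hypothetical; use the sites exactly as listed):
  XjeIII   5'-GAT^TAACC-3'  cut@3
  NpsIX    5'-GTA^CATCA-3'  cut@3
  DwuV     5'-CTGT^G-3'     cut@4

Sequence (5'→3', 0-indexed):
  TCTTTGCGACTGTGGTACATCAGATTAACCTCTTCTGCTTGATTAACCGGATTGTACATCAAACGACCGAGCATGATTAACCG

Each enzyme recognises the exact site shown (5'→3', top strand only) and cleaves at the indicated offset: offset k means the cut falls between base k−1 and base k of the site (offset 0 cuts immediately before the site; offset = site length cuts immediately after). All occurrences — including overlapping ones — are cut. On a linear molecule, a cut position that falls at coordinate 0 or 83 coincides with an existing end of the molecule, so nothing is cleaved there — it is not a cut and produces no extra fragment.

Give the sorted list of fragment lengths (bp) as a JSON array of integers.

[4,6,8,13,13,18,21]

Per-enzyme occurrences:
  XjeIII GATTAACC/3: at [22, 40, 74] ⇒ [25, 43, 77]
  NpsIX GTACATCA/3: at [14, 53] ⇒ [17, 56]
  DwuV CTGTG/4: at [9] ⇒ [13]

All cut coordinates (distinct, sorted): [13, 17, 25, 43, 56, 77]

Fragment lengths:
  [0,13): 13 bp
  [13,17): 4 bp
  [17,25): 8 bp
  [25,43): 18 bp
  [43,56): 13 bp
  [56,77): 21 bp
  [77,83): 6 bp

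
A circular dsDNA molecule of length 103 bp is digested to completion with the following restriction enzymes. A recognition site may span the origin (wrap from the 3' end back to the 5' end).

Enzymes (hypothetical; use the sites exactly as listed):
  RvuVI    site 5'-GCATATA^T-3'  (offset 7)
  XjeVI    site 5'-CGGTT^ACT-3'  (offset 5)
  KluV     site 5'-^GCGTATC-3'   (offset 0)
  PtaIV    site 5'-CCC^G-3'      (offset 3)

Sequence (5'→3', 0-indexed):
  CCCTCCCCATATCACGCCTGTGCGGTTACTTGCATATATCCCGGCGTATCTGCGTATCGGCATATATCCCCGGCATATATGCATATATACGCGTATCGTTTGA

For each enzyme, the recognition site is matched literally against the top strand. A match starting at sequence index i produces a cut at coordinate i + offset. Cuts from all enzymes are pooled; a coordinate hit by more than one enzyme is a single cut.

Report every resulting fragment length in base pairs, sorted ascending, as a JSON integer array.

Per-enzyme occurrences:
  RvuVI GCATATAT/7: at [31, 59, 72, 80] ⇒ [38, 66, 79, 87]
  XjeVI CGGTTACT/5: at [22] ⇒ [27]
  KluV GCGTATC/0: at [43, 51, 90] ⇒ [43, 51, 90]
  PtaIV CCCG/3: at [39, 68] ⇒ [42, 71]

All cut coordinates (distinct, sorted): [27, 38, 42, 43, 51, 66, 71, 79, 87, 90]

Fragments:
  27→38: 11 bp
  38→42: 4 bp
  42→43: 1 bp
  43→51: 8 bp
  51→66: 15 bp
  66→71: 5 bp
  71→79: 8 bp
  79→87: 8 bp
  87→90: 3 bp
  90→27 (wrap): 103-90+27 = 40 bp

[1,3,4,5,8,8,8,11,15,40]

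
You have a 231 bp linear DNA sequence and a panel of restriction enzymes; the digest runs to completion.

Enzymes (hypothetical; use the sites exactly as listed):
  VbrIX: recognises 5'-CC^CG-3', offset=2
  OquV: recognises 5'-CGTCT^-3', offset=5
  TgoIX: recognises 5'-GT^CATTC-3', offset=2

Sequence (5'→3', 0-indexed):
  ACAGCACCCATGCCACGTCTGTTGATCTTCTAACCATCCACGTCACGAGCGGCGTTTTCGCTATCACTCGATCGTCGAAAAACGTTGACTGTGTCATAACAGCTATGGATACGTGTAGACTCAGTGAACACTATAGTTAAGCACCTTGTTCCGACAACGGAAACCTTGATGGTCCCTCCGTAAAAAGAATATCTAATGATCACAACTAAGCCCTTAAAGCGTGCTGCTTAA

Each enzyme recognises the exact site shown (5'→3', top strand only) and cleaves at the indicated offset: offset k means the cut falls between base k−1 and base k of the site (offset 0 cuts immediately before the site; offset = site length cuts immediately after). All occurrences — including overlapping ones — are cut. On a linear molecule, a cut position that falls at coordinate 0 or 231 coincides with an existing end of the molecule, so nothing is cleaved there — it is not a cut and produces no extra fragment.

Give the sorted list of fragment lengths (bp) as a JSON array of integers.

Scan for sites:
  VbrIX (CCCG, off=2): no sites
  OquV CGTCT/5: at [15] ⇒ [20]
  TgoIX (GTCATTC, off=2): no sites

All cut coordinates (distinct, sorted): [20]

Fragments:
  [0,20): 20 bp
  [20,231): 211 bp

[20,211]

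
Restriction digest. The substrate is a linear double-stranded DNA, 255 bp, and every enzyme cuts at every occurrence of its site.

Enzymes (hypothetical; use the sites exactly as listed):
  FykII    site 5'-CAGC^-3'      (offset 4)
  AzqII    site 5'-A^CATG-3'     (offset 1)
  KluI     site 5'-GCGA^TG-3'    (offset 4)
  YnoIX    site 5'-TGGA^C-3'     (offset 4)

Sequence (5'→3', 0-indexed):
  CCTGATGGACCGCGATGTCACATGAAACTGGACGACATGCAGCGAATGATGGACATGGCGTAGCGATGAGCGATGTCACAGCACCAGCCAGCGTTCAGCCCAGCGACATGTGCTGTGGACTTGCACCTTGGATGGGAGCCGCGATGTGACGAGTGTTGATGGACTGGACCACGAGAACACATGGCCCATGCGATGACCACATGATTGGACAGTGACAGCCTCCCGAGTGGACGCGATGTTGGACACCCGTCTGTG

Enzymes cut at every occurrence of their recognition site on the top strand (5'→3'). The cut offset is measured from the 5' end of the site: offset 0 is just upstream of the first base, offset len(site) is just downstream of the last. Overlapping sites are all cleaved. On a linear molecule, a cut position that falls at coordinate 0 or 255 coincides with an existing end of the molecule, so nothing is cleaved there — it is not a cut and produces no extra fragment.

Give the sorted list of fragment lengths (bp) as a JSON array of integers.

Site scan:
  FykII CAGC/4: at [39, 78, 84, 88, 95, 100, 215] ⇒ [43, 82, 88, 92, 99, 104, 219]
  AzqII ACATG/1: at [19, 34, 52, 105, 178, 198] ⇒ [20, 35, 53, 106, 179, 199]
  KluI GCGATG/4: at [11, 62, 69, 140, 189, 232] ⇒ [15, 66, 73, 144, 193, 236]
  YnoIX TGGAC/4: at [5, 28, 49, 115, 159, 164, 205, 227, 239] ⇒ [9, 32, 53, 119, 163, 168, 209, 231, 243]

Pooled cuts: [9, 15, 20, 32, 35, 43, 53, 66, 73, 82, 88, 92, 99, 104, 106, 119, 144, 163, 168, 179, 193, 199, 209, 219, 231, 236, 243]

Fragments:
  [0,9): 9 bp
  [9,15): 6 bp
  [15,20): 5 bp
  [20,32): 12 bp
  [32,35): 3 bp
  [35,43): 8 bp
  [43,53): 10 bp
  [53,66): 13 bp
  [66,73): 7 bp
  [73,82): 9 bp
  [82,88): 6 bp
  [88,92): 4 bp
  [92,99): 7 bp
  [99,104): 5 bp
  [104,106): 2 bp
  [106,119): 13 bp
  [119,144): 25 bp
  [144,163): 19 bp
  [163,168): 5 bp
  [168,179): 11 bp
  [179,193): 14 bp
  [193,199): 6 bp
  [199,209): 10 bp
  [209,219): 10 bp
  [219,231): 12 bp
  [231,236): 5 bp
  [236,243): 7 bp
  [243,255): 12 bp

[2,3,4,5,5,5,5,6,6,6,7,7,7,8,9,9,10,10,10,11,12,12,12,13,13,14,19,25]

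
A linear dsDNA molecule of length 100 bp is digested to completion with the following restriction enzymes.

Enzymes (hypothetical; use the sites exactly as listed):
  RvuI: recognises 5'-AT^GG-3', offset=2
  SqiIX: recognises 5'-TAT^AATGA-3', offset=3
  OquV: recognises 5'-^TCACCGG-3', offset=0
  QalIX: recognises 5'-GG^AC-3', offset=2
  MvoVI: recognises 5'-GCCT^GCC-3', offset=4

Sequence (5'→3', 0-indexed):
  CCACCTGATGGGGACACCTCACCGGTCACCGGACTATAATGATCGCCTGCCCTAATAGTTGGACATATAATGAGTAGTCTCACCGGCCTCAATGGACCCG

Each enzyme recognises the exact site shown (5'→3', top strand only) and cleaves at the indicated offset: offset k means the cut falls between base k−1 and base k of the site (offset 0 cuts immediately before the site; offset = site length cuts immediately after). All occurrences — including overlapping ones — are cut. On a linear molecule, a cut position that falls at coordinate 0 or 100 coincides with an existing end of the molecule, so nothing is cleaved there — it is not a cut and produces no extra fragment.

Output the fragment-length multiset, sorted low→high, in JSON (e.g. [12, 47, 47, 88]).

[2,4,5,5,5,6,7,7,9,11,11,14,14]

Site scan:
  RvuI ATGG/2: at [7, 91] ⇒ [9, 93]
  SqiIX TATAATGA/3: at [34, 65] ⇒ [37, 68]
  OquV TCACCGG/0: at [18, 25, 79] ⇒ [18, 25, 79]
  QalIX GGAC/2: at [11, 30, 60, 93] ⇒ [13, 32, 62, 95]
  MvoVI GCCTGCC/4: at [44] ⇒ [48]

Pooled cuts: [9, 13, 18, 25, 32, 37, 48, 62, 68, 79, 93, 95]

Fragment lengths:
  [0,9): 9 bp
  [9,13): 4 bp
  [13,18): 5 bp
  [18,25): 7 bp
  [25,32): 7 bp
  [32,37): 5 bp
  [37,48): 11 bp
  [48,62): 14 bp
  [62,68): 6 bp
  [68,79): 11 bp
  [79,93): 14 bp
  [93,95): 2 bp
  [95,100): 5 bp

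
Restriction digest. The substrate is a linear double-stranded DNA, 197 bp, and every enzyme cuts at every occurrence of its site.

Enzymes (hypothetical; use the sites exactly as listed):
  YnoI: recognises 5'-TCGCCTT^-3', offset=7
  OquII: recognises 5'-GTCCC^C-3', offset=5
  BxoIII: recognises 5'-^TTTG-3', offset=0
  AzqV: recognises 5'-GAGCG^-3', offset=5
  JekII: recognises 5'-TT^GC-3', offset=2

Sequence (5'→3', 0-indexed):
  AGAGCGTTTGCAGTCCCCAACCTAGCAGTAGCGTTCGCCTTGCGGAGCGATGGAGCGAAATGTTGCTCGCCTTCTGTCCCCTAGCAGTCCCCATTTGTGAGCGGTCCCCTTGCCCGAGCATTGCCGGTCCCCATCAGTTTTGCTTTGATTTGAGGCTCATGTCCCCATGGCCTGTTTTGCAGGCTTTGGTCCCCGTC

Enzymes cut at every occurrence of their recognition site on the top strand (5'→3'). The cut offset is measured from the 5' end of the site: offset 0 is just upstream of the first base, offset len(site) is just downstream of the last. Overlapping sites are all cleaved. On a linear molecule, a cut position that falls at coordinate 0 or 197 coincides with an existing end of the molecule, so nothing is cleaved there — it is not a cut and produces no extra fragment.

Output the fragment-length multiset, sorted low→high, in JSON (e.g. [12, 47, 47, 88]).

Site scan:
  YnoI TCGCCTT/7: at [34, 66] ⇒ [41, 73]
  OquII GTCCCC/5: at [12, 75, 86, 103, 126, 160, 188] ⇒ [17, 80, 91, 108, 131, 165, 193]
  BxoIII TTTG/0: at [6, 93, 138, 143, 148, 175, 184] ⇒ [6, 93, 138, 143, 148, 175, 184]
  AzqV GAGCG/5: at [1, 44, 52, 98] ⇒ [6, 49, 57, 103]
  JekII TTGC/2: at [7, 39, 62, 109, 120, 139, 176] ⇒ [9, 41, 64, 111, 122, 141, 178]

Pooled cuts: [6, 9, 17, 41, 49, 57, 64, 73, 80, 91, 93, 103, 108, 111, 122, 131, 138, 141, 143, 148, 165, 175, 178, 184, 193]

Fragment lengths:
  [0,6): 6 bp
  [6,9): 3 bp
  [9,17): 8 bp
  [17,41): 24 bp
  [41,49): 8 bp
  [49,57): 8 bp
  [57,64): 7 bp
  [64,73): 9 bp
  [73,80): 7 bp
  [80,91): 11 bp
  [91,93): 2 bp
  [93,103): 10 bp
  [103,108): 5 bp
  [108,111): 3 bp
  [111,122): 11 bp
  [122,131): 9 bp
  [131,138): 7 bp
  [138,141): 3 bp
  [141,143): 2 bp
  [143,148): 5 bp
  [148,165): 17 bp
  [165,175): 10 bp
  [175,178): 3 bp
  [178,184): 6 bp
  [184,193): 9 bp
  [193,197): 4 bp

[2,2,3,3,3,3,4,5,5,6,6,7,7,7,8,8,8,9,9,9,10,10,11,11,17,24]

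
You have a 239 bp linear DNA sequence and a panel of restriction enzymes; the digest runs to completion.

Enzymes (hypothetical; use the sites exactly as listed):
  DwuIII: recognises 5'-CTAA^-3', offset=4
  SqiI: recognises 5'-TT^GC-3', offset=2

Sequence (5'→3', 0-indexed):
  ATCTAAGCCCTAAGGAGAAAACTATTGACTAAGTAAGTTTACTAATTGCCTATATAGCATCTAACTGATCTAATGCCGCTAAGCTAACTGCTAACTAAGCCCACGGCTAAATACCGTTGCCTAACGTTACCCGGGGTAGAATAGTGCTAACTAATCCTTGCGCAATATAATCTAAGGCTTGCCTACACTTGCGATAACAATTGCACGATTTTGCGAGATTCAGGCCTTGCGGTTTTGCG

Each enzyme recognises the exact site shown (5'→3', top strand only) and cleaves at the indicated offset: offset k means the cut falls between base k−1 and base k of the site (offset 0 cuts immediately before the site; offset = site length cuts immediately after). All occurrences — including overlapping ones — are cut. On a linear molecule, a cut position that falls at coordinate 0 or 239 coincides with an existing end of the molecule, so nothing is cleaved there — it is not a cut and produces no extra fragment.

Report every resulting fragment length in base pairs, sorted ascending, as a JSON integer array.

Per-enzyme occurrences:
  DwuIII (CTAA, off=4): starts [2, 9, 28, 41, 60, 69, 78, 83, 90, 94, 106, 120, 146, 150, 171] → cuts [6, 13, 32, 45, 64, 73, 82, 87, 94, 98, 110, 124, 150, 154, 175]
  SqiI (TTGC, off=2): starts [45, 116, 157, 178, 188, 200, 210, 226, 234] → cuts [47, 118, 159, 180, 190, 202, 212, 228, 236]

Pooled cuts: [6, 13, 32, 45, 47, 64, 73, 82, 87, 94, 98, 110, 118, 124, 150, 154, 159, 175, 180, 190, 202, 212, 228, 236]

Fragments:
  [0,6): 6 bp
  [6,13): 7 bp
  [13,32): 19 bp
  [32,45): 13 bp
  [45,47): 2 bp
  [47,64): 17 bp
  [64,73): 9 bp
  [73,82): 9 bp
  [82,87): 5 bp
  [87,94): 7 bp
  [94,98): 4 bp
  [98,110): 12 bp
  [110,118): 8 bp
  [118,124): 6 bp
  [124,150): 26 bp
  [150,154): 4 bp
  [154,159): 5 bp
  [159,175): 16 bp
  [175,180): 5 bp
  [180,190): 10 bp
  [190,202): 12 bp
  [202,212): 10 bp
  [212,228): 16 bp
  [228,236): 8 bp
  [236,239): 3 bp

[2,3,4,4,5,5,5,6,6,7,7,8,8,9,9,10,10,12,12,13,16,16,17,19,26]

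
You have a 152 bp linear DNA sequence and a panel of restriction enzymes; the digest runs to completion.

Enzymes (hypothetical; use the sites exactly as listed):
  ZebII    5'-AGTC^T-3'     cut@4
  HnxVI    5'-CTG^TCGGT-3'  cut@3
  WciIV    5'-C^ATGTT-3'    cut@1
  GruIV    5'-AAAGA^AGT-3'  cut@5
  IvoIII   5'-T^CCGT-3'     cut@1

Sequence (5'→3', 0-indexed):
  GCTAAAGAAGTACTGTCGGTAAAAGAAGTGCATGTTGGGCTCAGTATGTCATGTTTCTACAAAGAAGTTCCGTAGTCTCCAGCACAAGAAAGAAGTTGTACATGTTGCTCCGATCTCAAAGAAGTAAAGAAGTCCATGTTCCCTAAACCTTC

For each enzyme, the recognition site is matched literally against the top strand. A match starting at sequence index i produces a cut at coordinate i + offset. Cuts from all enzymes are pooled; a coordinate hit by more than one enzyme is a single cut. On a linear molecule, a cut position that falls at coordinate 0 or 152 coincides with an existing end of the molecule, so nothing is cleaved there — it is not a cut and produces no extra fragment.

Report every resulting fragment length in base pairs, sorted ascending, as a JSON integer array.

Per-enzyme occurrences:
  ZebII (AGTCT, off=4): starts [73] → cuts [77]
  HnxVI (CTGTCGGT, off=3): starts [12] → cuts [15]
  WciIV (CATGTT, off=1): starts [30, 49, 100, 134] → cuts [31, 50, 101, 135]
  GruIV (AAAGAAGT, off=5): starts [3, 21, 60, 88, 117, 125] → cuts [8, 26, 65, 93, 122, 130]
  IvoIII (TCCGT, off=1): starts [68] → cuts [69]

Pooled cuts: [8, 15, 26, 31, 50, 65, 69, 77, 93, 101, 122, 130, 135]

Fragment lengths:
  [0,8): 8 bp
  [8,15): 7 bp
  [15,26): 11 bp
  [26,31): 5 bp
  [31,50): 19 bp
  [50,65): 15 bp
  [65,69): 4 bp
  [69,77): 8 bp
  [77,93): 16 bp
  [93,101): 8 bp
  [101,122): 21 bp
  [122,130): 8 bp
  [130,135): 5 bp
  [135,152): 17 bp

[4,5,5,7,8,8,8,8,11,15,16,17,19,21]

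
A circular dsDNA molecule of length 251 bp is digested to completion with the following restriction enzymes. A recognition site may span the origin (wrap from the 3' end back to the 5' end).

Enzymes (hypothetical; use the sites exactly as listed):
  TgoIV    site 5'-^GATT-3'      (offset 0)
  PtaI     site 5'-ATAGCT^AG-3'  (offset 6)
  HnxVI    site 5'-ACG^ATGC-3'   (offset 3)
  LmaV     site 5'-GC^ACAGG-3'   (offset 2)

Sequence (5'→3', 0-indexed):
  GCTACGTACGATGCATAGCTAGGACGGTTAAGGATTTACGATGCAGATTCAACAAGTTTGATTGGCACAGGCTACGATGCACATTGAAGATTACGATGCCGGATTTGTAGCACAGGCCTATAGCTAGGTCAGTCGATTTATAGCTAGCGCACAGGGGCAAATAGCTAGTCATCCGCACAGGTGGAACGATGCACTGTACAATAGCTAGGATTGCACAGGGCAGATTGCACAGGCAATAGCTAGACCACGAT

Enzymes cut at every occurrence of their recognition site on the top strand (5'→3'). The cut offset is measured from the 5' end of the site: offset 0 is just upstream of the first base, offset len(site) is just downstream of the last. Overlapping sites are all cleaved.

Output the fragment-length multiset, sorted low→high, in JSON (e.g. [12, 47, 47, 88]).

[2,5,5,6,6,6,7,7,8,8,8,9,10,10,10,10,11,12,12,12,12,13,14,14,16,18]

Scan for sites:
  TgoIV (GATT, off=0): starts [32, 45, 59, 88, 101, 134, 208, 222] → cuts [32, 45, 59, 88, 101, 134, 208, 222]
  PtaI (ATAGCTAG, off=6): starts [14, 119, 139, 160, 200, 235] → cuts [20, 125, 145, 166, 206, 241]
  HnxVI (ACGATGC, off=3): starts [7, 37, 73, 92, 185, 246] → cuts [10, 40, 76, 95, 188, 249]
  LmaV (GCACAGG, off=2): starts [64, 109, 148, 174, 212, 226] → cuts [66, 111, 150, 176, 214, 228]

All cut coordinates (distinct, sorted): [10, 20, 32, 40, 45, 59, 66, 76, 88, 95, 101, 111, 125, 134, 145, 150, 166, 176, 188, 206, 208, 214, 222, 228, 241, 249]

Fragment lengths:
  10→20: 10 bp
  20→32: 12 bp
  32→40: 8 bp
  40→45: 5 bp
  45→59: 14 bp
  59→66: 7 bp
  66→76: 10 bp
  76→88: 12 bp
  88→95: 7 bp
  95→101: 6 bp
  101→111: 10 bp
  111→125: 14 bp
  125→134: 9 bp
  134→145: 11 bp
  145→150: 5 bp
  150→166: 16 bp
  166→176: 10 bp
  176→188: 12 bp
  188→206: 18 bp
  206→208: 2 bp
  208→214: 6 bp
  214→222: 8 bp
  222→228: 6 bp
  228→241: 13 bp
  241→249: 8 bp
  249→10 (wrap): 251-249+10 = 12 bp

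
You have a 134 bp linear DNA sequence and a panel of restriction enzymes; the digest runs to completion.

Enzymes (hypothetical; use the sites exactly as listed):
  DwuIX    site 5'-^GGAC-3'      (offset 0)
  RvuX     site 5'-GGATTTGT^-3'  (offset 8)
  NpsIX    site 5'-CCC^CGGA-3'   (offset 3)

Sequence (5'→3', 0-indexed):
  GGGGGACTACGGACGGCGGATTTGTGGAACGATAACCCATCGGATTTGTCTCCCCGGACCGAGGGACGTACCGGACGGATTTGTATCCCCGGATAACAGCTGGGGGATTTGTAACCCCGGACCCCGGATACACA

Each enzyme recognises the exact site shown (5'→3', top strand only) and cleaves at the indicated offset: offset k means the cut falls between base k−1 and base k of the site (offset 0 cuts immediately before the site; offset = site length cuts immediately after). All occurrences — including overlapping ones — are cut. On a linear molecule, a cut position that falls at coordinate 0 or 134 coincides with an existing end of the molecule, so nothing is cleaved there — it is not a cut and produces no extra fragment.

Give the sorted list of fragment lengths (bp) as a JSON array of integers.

[1,1,3,5,5,5,6,7,8,9,10,12,15,23,24]

Site scan:
  DwuIX (GGAC, off=0): starts [3, 10, 55, 63, 72, 118] → cuts [3, 10, 55, 63, 72, 118]
  RvuX (GGATTTGT, off=8): starts [17, 41, 76, 104] → cuts [25, 49, 84, 112]
  NpsIX (CCCCGGA, off=3): starts [51, 86, 114, 121] → cuts [54, 89, 117, 124]

Pooled cuts: [3, 10, 25, 49, 54, 55, 63, 72, 84, 89, 112, 117, 118, 124]

Fragment lengths:
  [0,3): 3 bp
  [3,10): 7 bp
  [10,25): 15 bp
  [25,49): 24 bp
  [49,54): 5 bp
  [54,55): 1 bp
  [55,63): 8 bp
  [63,72): 9 bp
  [72,84): 12 bp
  [84,89): 5 bp
  [89,112): 23 bp
  [112,117): 5 bp
  [117,118): 1 bp
  [118,124): 6 bp
  [124,134): 10 bp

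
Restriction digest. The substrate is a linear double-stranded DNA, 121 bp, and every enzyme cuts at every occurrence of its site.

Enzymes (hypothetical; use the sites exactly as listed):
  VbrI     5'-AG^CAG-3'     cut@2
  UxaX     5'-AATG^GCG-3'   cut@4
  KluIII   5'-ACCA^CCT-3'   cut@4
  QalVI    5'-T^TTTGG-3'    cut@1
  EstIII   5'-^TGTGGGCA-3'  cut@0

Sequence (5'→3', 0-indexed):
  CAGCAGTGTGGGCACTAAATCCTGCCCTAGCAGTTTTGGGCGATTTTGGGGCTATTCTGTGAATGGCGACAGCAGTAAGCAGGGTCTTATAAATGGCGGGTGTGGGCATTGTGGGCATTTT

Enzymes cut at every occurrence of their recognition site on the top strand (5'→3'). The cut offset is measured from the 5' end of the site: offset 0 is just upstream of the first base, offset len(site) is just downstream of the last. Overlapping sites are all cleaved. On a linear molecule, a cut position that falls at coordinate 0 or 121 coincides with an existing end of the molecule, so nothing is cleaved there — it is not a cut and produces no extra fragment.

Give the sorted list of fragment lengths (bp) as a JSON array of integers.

Site scan:
  VbrI (AGCAG, off=2): starts [1, 28, 70, 77] → cuts [3, 30, 72, 79]
  UxaX (AATGGCG, off=4): starts [61, 91] → cuts [65, 95]
  KluIII (ACCACCT, off=4): no sites
  QalVI (TTTTGG, off=1): starts [33, 43] → cuts [34, 44]
  EstIII (TGTGGGCA, off=0): starts [6, 100, 109] → cuts [6, 100, 109]

All cut coordinates (distinct, sorted): [3, 6, 30, 34, 44, 65, 72, 79, 95, 100, 109]

Fragment lengths:
  [0,3): 3 bp
  [3,6): 3 bp
  [6,30): 24 bp
  [30,34): 4 bp
  [34,44): 10 bp
  [44,65): 21 bp
  [65,72): 7 bp
  [72,79): 7 bp
  [79,95): 16 bp
  [95,100): 5 bp
  [100,109): 9 bp
  [109,121): 12 bp

[3,3,4,5,7,7,9,10,12,16,21,24]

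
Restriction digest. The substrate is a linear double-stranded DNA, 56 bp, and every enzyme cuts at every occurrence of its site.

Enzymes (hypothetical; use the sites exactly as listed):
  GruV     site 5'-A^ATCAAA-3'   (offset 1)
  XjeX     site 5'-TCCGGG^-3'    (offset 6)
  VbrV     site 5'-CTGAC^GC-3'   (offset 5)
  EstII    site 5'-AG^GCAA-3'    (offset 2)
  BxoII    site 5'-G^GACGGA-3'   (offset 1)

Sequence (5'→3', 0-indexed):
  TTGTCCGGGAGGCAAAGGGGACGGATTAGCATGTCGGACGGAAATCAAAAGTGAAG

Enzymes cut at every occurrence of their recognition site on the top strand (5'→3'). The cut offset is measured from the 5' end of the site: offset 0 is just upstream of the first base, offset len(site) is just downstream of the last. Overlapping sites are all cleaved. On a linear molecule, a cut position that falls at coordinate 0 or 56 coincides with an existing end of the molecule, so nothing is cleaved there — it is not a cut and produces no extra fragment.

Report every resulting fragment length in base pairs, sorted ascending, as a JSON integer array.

Site scan:
  GruV (AATCAAA, off=1): starts [42] → cuts [43]
  XjeX (TCCGGG, off=6): starts [3] → cuts [9]
  VbrV (CTGACGC, off=5): no sites
  EstII (AGGCAA, off=2): starts [9] → cuts [11]
  BxoII (GGACGGA, off=1): starts [18, 35] → cuts [19, 36]

All cut coordinates (distinct, sorted): [9, 11, 19, 36, 43]

Fragments:
  [0,9): 9 bp
  [9,11): 2 bp
  [11,19): 8 bp
  [19,36): 17 bp
  [36,43): 7 bp
  [43,56): 13 bp

[2,7,8,9,13,17]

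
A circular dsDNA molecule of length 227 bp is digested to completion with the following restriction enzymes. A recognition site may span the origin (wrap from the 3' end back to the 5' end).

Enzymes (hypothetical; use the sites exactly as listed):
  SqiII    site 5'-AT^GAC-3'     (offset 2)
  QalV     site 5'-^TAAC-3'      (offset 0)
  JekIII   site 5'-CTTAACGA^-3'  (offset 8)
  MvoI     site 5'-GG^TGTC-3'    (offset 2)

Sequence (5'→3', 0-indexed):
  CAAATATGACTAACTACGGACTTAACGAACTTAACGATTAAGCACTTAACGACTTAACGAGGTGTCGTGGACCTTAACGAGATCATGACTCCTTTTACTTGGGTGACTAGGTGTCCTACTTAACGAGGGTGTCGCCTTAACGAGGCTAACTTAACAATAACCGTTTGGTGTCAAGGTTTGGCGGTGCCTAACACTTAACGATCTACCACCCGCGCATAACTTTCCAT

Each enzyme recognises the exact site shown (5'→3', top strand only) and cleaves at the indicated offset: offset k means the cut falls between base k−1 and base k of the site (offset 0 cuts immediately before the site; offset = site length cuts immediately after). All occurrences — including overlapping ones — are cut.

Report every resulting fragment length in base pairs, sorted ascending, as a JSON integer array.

[2,2,3,3,3,3,5,6,6,6,6,6,6,6,6,6,6,7,8,9,9,11,12,12,15,18,20,25]

Scan for sites:
  SqiII (ATGAC, off=2): starts [5, 84] → cuts [7, 86]
  QalV (TAAC, off=0): starts [10, 22, 31, 46, 54, 74, 120, 137, 146, 151, 157, 188, 195, 216] → cuts [10, 22, 31, 46, 54, 74, 120, 137, 146, 151, 157, 188, 195, 216]
  JekIII (CTTAACGA, off=8): starts [20, 29, 44, 52, 72, 118, 135, 193] → cuts [28, 37, 52, 60, 80, 126, 143, 201]
  MvoI (GGTGTC, off=2): starts [60, 109, 127, 166] → cuts [62, 111, 129, 168]

Pooled cuts: [7, 10, 22, 28, 31, 37, 46, 52, 54, 60, 62, 74, 80, 86, 111, 120, 126, 129, 137, 143, 146, 151, 157, 168, 188, 195, 201, 216]

Fragments:
  7→10: 3 bp
  10→22: 12 bp
  22→28: 6 bp
  28→31: 3 bp
  31→37: 6 bp
  37→46: 9 bp
  46→52: 6 bp
  52→54: 2 bp
  54→60: 6 bp
  60→62: 2 bp
  62→74: 12 bp
  74→80: 6 bp
  80→86: 6 bp
  86→111: 25 bp
  111→120: 9 bp
  120→126: 6 bp
  126→129: 3 bp
  129→137: 8 bp
  137→143: 6 bp
  143→146: 3 bp
  146→151: 5 bp
  151→157: 6 bp
  157→168: 11 bp
  168→188: 20 bp
  188→195: 7 bp
  195→201: 6 bp
  201→216: 15 bp
  216→7 (wrap): 227-216+7 = 18 bp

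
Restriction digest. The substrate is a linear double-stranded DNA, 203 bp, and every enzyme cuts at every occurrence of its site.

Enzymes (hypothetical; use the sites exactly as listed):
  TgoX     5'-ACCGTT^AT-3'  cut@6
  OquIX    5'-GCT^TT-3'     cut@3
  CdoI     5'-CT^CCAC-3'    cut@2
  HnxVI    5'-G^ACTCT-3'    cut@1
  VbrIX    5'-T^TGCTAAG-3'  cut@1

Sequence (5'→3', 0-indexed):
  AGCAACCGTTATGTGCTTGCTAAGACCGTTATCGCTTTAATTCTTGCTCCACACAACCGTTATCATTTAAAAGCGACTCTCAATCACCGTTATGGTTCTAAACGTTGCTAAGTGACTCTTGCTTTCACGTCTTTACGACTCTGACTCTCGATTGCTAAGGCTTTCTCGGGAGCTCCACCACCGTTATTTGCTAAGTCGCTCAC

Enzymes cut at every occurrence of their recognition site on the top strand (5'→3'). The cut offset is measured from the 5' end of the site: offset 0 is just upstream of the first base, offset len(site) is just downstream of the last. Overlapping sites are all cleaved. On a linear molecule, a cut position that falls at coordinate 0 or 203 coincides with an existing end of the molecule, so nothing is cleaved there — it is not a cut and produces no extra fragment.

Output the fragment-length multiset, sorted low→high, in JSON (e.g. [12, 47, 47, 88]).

[3,6,6,7,9,9,9,10,10,11,12,12,13,13,14,14,14,15,16]

Per-enzyme occurrences:
  TgoX (ACCGTTAT, off=6): starts [4, 24, 55, 85, 179] → cuts [10, 30, 61, 91, 185]
  OquIX (GCTTT, off=3): starts [33, 120, 159] → cuts [36, 123, 162]
  CdoI (CTCCAC, off=2): starts [46, 172] → cuts [48, 174]
  HnxVI (GACTCT, off=1): starts [74, 113, 136, 142] → cuts [75, 114, 137, 143]
  VbrIX (TTGCTAAG, off=1): starts [16, 104, 151, 187] → cuts [17, 105, 152, 188]

Pooled cuts: [10, 17, 30, 36, 48, 61, 75, 91, 105, 114, 123, 137, 143, 152, 162, 174, 185, 188]

Fragment lengths:
  [0,10): 10 bp
  [10,17): 7 bp
  [17,30): 13 bp
  [30,36): 6 bp
  [36,48): 12 bp
  [48,61): 13 bp
  [61,75): 14 bp
  [75,91): 16 bp
  [91,105): 14 bp
  [105,114): 9 bp
  [114,123): 9 bp
  [123,137): 14 bp
  [137,143): 6 bp
  [143,152): 9 bp
  [152,162): 10 bp
  [162,174): 12 bp
  [174,185): 11 bp
  [185,188): 3 bp
  [188,203): 15 bp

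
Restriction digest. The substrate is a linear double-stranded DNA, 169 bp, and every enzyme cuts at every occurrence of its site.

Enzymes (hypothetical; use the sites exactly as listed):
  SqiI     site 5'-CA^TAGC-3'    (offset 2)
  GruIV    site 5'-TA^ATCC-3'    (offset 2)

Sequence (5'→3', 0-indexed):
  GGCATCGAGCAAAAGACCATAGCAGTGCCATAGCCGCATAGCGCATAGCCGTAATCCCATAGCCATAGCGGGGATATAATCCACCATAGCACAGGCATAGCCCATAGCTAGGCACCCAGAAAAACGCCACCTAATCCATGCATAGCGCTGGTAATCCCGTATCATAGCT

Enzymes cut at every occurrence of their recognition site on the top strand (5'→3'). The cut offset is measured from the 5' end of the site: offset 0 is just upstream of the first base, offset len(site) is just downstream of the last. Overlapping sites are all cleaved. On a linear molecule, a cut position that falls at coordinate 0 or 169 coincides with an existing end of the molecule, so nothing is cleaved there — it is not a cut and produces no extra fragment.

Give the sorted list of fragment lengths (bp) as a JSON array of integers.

Scan for sites:
  SqiI CATAGC/2: at [17, 28, 36, 43, 57, 63, 84, 95, 102, 140, 162] ⇒ [19, 30, 38, 45, 59, 65, 86, 97, 104, 142, 164]
  GruIV TAATCC/2: at [51, 76, 131, 151] ⇒ [53, 78, 133, 153]

All cut coordinates (distinct, sorted): [19, 30, 38, 45, 53, 59, 65, 78, 86, 97, 104, 133, 142, 153, 164]

Fragment lengths:
  [0,19): 19 bp
  [19,30): 11 bp
  [30,38): 8 bp
  [38,45): 7 bp
  [45,53): 8 bp
  [53,59): 6 bp
  [59,65): 6 bp
  [65,78): 13 bp
  [78,86): 8 bp
  [86,97): 11 bp
  [97,104): 7 bp
  [104,133): 29 bp
  [133,142): 9 bp
  [142,153): 11 bp
  [153,164): 11 bp
  [164,169): 5 bp

[5,6,6,7,7,8,8,8,9,11,11,11,11,13,19,29]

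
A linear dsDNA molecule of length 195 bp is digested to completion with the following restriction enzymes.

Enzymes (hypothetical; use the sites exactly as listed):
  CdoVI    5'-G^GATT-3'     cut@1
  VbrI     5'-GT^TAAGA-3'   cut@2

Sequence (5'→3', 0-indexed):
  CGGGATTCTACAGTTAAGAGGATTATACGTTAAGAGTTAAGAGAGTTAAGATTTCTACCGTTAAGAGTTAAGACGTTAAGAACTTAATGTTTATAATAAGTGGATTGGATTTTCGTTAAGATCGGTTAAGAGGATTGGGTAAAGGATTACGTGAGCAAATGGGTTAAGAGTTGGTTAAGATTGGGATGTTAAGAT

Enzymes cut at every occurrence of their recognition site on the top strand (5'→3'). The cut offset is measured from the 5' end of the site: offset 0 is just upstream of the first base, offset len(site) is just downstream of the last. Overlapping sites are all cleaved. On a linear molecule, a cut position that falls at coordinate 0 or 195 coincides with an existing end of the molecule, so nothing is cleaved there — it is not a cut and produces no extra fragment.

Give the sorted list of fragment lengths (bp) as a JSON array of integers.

[3,5,6,6,6,7,7,8,9,9,10,10,11,11,12,14,15,20,26]

Scan for sites:
  CdoVI (GGATT, off=1): starts [2, 19, 101, 106, 131, 143] → cuts [3, 20, 102, 107, 132, 144]
  VbrI (GTTAAGA, off=2): starts [12, 28, 35, 44, 59, 66, 74, 114, 124, 162, 173, 187] → cuts [14, 30, 37, 46, 61, 68, 76, 116, 126, 164, 175, 189]

All cut coordinates (distinct, sorted): [3, 14, 20, 30, 37, 46, 61, 68, 76, 102, 107, 116, 126, 132, 144, 164, 175, 189]

Fragment lengths:
  [0,3): 3 bp
  [3,14): 11 bp
  [14,20): 6 bp
  [20,30): 10 bp
  [30,37): 7 bp
  [37,46): 9 bp
  [46,61): 15 bp
  [61,68): 7 bp
  [68,76): 8 bp
  [76,102): 26 bp
  [102,107): 5 bp
  [107,116): 9 bp
  [116,126): 10 bp
  [126,132): 6 bp
  [132,144): 12 bp
  [144,164): 20 bp
  [164,175): 11 bp
  [175,189): 14 bp
  [189,195): 6 bp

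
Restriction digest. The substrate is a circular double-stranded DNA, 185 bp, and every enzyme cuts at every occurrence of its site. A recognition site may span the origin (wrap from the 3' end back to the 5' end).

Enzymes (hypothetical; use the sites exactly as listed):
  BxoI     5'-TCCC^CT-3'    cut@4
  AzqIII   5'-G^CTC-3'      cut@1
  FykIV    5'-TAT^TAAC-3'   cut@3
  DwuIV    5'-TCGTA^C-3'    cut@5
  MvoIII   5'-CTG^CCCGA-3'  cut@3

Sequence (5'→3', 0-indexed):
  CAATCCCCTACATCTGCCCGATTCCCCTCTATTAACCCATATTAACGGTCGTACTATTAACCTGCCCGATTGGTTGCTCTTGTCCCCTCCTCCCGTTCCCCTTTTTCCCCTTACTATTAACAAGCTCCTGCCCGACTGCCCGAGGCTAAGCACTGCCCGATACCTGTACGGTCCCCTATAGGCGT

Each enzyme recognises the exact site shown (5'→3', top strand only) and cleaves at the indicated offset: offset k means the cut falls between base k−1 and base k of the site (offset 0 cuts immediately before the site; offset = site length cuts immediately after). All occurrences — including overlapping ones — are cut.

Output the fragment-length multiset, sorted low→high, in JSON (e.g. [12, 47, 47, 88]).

Scan for sites:
  BxoI TCCCCT/4: at [3, 22, 82, 96, 105, 171] ⇒ [7, 26, 86, 100, 109, 175]
  AzqIII GCTC/1: at [75, 123] ⇒ [76, 124]
  FykIV TATTAAC/3: at [29, 39, 54, 114] ⇒ [32, 42, 57, 117]
  DwuIV TCGTAC/5: at [48] ⇒ [53]
  MvoIII CTGCCCGA/3: at [13, 61, 127, 135, 152] ⇒ [16, 64, 130, 138, 155]

All cut coordinates (distinct, sorted): [7, 16, 26, 32, 42, 53, 57, 64, 76, 86, 100, 109, 117, 124, 130, 138, 155, 175]

Fragment lengths:
  7→16: 9 bp
  16→26: 10 bp
  26→32: 6 bp
  32→42: 10 bp
  42→53: 11 bp
  53→57: 4 bp
  57→64: 7 bp
  64→76: 12 bp
  76→86: 10 bp
  86→100: 14 bp
  100→109: 9 bp
  109→117: 8 bp
  117→124: 7 bp
  124→130: 6 bp
  130→138: 8 bp
  138→155: 17 bp
  155→175: 20 bp
  175→7 (wrap): 185-175+7 = 17 bp

[4,6,6,7,7,8,8,9,9,10,10,10,11,12,14,17,17,20]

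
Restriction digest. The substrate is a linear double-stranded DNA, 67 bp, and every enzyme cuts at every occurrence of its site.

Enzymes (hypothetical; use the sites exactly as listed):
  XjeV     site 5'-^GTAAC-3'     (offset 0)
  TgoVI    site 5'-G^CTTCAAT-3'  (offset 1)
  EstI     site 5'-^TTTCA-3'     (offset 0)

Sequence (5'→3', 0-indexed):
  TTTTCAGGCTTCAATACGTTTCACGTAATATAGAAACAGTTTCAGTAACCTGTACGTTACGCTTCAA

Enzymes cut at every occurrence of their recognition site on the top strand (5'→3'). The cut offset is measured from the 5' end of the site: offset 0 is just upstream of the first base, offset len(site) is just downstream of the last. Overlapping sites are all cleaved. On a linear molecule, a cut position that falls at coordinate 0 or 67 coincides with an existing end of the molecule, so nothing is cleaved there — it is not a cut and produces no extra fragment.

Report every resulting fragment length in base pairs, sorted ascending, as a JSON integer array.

Per-enzyme occurrences:
  XjeV (GTAAC, off=0): starts [44] → cuts [44]
  TgoVI (GCTTCAAT, off=1): starts [7] → cuts [8]
  EstI (TTTCA, off=0): starts [1, 18, 39] → cuts [1, 18, 39]

Pooled cuts: [1, 8, 18, 39, 44]

Fragment lengths:
  [0,1): 1 bp
  [1,8): 7 bp
  [8,18): 10 bp
  [18,39): 21 bp
  [39,44): 5 bp
  [44,67): 23 bp

[1,5,7,10,21,23]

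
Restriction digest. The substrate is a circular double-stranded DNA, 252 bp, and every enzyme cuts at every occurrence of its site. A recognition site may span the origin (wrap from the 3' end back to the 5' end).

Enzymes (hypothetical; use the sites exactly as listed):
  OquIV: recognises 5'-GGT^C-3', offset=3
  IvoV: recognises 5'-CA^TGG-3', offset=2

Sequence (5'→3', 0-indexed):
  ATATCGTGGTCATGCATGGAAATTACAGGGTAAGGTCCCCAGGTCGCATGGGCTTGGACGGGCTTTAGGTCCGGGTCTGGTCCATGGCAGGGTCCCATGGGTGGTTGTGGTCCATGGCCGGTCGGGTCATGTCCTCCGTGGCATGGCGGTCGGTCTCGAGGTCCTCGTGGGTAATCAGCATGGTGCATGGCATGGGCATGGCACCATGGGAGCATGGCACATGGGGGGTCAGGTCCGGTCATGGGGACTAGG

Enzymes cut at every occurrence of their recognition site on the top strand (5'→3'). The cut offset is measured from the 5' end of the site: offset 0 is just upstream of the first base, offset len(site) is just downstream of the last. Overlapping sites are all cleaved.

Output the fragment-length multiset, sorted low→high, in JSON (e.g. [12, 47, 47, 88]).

Scan for sites:
  OquIV GGTC/3: at [7, 33, 41, 67, 73, 78, 90, 108, 119, 124, 147, 151, 159, 226, 231, 236] ⇒ [10, 36, 44, 70, 76, 81, 93, 111, 122, 127, 150, 154, 162, 229, 234, 239]
  IvoV CATGG/2: at [14, 46, 82, 95, 112, 141, 178, 185, 190, 196, 204, 212, 219, 239] ⇒ [16, 48, 84, 97, 114, 143, 180, 187, 192, 198, 206, 214, 221, 241]

All cut coordinates (distinct, sorted): [10, 16, 36, 44, 48, 70, 76, 81, 84, 93, 97, 111, 114, 122, 127, 143, 150, 154, 162, 180, 187, 192, 198, 206, 214, 221, 229, 234, 239, 241]

Fragment lengths:
  10→16: 6 bp
  16→36: 20 bp
  36→44: 8 bp
  44→48: 4 bp
  48→70: 22 bp
  70→76: 6 bp
  76→81: 5 bp
  81→84: 3 bp
  84→93: 9 bp
  93→97: 4 bp
  97→111: 14 bp
  111→114: 3 bp
  114→122: 8 bp
  122→127: 5 bp
  127→143: 16 bp
  143→150: 7 bp
  150→154: 4 bp
  154→162: 8 bp
  162→180: 18 bp
  180→187: 7 bp
  187→192: 5 bp
  192→198: 6 bp
  198→206: 8 bp
  206→214: 8 bp
  214→221: 7 bp
  221→229: 8 bp
  229→234: 5 bp
  234→239: 5 bp
  239→241: 2 bp
  241→10 (wrap): 252-241+10 = 21 bp

[2,3,3,4,4,4,5,5,5,5,5,6,6,6,7,7,7,8,8,8,8,8,8,9,14,16,18,20,21,22]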